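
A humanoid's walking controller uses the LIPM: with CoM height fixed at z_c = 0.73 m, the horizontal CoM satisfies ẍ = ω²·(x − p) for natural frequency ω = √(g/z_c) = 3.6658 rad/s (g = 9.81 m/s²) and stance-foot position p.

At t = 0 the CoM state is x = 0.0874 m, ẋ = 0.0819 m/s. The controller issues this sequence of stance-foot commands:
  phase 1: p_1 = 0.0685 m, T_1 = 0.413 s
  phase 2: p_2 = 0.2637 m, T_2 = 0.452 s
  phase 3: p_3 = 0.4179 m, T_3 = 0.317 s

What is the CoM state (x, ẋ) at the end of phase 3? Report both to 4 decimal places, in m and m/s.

phase 1: p=0.0685, T=0.413, ωT=1.513975, cosh=2.382398, sinh=2.162364; start (x,ẋ)=(0.087400, 0.081900) → end (x,ẋ)=(0.161838, 0.344935)
phase 2: p=0.2637, T=0.452, ωT=1.656942, cosh=2.716986, sinh=2.526264; start (x,ẋ)=(0.161838, 0.344935) → end (x,ẋ)=(0.224652, -0.006138)
phase 3: p=0.4179, T=0.317, ωT=1.162059, cosh=1.754674, sinh=1.441833; start (x,ẋ)=(0.224652, -0.006138) → end (x,ẋ)=(0.076399, -1.032174)

x = 0.0764, ẋ = -1.0322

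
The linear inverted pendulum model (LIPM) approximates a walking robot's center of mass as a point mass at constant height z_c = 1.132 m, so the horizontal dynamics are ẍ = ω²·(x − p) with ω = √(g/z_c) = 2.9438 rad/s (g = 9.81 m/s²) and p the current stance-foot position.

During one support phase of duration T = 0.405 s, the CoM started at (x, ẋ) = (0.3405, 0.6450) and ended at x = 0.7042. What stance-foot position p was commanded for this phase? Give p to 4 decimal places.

ωT = 2.9438·0.405 = 1.192239; cosh(ωT) = 1.798995, sinh(ωT) = 1.495454
x(T) = p + (x₀−p)·cosh(ωT) + (ẋ₀/ω)·sinh(ωT) ⇒ p·(1 − cosh) = x(T) − x₀·cosh − (ẋ₀/ω)·sinh
numerator   = 0.7042 − (0.3405)·1.798995 − (0.6450/2.9438)·1.495454 = -0.236019
denominator = 1 − 1.798995 = -0.798995
p = -0.236019 / -0.798995 = 0.2954

p = 0.2954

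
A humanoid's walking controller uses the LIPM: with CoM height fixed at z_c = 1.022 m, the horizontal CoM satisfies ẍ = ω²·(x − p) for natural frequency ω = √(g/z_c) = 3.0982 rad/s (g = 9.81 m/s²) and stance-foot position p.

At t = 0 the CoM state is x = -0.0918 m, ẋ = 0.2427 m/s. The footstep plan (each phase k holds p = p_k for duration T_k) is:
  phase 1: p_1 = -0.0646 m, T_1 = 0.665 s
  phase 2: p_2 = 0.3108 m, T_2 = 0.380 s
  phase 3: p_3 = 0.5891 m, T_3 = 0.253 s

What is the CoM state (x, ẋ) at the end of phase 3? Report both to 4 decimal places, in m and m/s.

x = 0.2856, ẋ = -0.3770

phase 1: p=-0.0646, T=0.665, ωT=2.060303, cosh=3.987881, sinh=3.860466; start (x,ẋ)=(-0.091800, 0.242700) → end (x,ẋ)=(0.129342, 0.642533)
phase 2: p=0.3108, T=0.380, ωT=1.177316, cosh=1.776878, sinh=1.468773; start (x,ẋ)=(0.129342, 0.642533) → end (x,ẋ)=(0.292980, 0.315971)
phase 3: p=0.5891, T=0.253, ωT=0.783845, cosh=1.323261, sinh=0.866614; start (x,ẋ)=(0.292980, 0.315971) → end (x,ẋ)=(0.285637, -0.376955)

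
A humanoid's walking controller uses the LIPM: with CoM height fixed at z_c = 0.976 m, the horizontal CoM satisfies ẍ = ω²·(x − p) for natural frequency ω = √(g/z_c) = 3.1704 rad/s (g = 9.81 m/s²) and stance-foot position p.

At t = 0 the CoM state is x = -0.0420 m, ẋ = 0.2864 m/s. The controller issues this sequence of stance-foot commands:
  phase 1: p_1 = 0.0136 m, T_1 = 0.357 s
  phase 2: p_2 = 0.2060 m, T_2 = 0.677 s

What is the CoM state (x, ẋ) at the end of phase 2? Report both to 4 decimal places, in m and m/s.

x = -0.1701, ẋ = -1.1037

phase 1: p=0.0136, T=0.357, ωT=1.131833, cosh=1.711889, sinh=1.389447; start (x,ẋ)=(-0.042000, 0.286400) → end (x,ẋ)=(0.043936, 0.245361)
phase 2: p=0.2060, T=0.677, ωT=2.146361, cosh=4.335291, sinh=4.218382; start (x,ẋ)=(0.043936, 0.245361) → end (x,ẋ)=(-0.170131, -1.103732)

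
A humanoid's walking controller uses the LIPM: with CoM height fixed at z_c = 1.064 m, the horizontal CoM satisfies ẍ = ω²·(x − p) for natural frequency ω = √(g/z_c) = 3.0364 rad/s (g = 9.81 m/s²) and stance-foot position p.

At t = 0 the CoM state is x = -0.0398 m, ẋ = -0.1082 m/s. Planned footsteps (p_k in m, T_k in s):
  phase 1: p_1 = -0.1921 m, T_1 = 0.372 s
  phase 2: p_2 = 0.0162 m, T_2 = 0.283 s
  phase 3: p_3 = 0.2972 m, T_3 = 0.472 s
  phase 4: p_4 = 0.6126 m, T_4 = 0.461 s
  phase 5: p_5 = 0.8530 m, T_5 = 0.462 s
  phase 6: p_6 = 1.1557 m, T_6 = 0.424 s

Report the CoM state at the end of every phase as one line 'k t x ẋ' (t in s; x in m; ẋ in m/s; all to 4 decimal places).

1 0.3720 0.0188 0.4558
2 0.6550 0.1652 0.6423
3 1.1270 0.4230 0.6309
4 1.5880 0.6005 0.2609
5 2.0500 0.4727 -0.9021
6 2.4740 -0.6733 -5.2302

phase 1: p=-0.1921, T=0.372, ωT=1.129541, cosh=1.708708, sinh=1.385527; start (x,ẋ)=(-0.039800, -0.108200) → end (x,ẋ)=(0.018764, 0.455846)
phase 2: p=0.0162, T=0.283, ωT=0.859301, cosh=1.392484, sinh=0.969026; start (x,ẋ)=(0.018764, 0.455846) → end (x,ẋ)=(0.165247, 0.642302)
phase 3: p=0.2972, T=0.472, ωT=1.433181, cosh=2.215280, sinh=1.976732; start (x,ẋ)=(0.165247, 0.642302) → end (x,ẋ)=(0.423034, 0.630881)
phase 4: p=0.6126, T=0.461, ωT=1.399780, cosh=2.150480, sinh=1.903829; start (x,ẋ)=(0.423034, 0.630881) → end (x,ẋ)=(0.600506, 0.260858)
phase 5: p=0.8530, T=0.462, ωT=1.402817, cosh=2.156271, sinh=1.910368; start (x,ẋ)=(0.600506, 0.260858) → end (x,ẋ)=(0.472675, -0.902145)
phase 6: p=1.1557, T=0.424, ωT=1.287434, cosh=1.949727, sinh=1.673749; start (x,ẋ)=(0.472675, -0.902145) → end (x,ẋ)=(-0.673299, -5.230184)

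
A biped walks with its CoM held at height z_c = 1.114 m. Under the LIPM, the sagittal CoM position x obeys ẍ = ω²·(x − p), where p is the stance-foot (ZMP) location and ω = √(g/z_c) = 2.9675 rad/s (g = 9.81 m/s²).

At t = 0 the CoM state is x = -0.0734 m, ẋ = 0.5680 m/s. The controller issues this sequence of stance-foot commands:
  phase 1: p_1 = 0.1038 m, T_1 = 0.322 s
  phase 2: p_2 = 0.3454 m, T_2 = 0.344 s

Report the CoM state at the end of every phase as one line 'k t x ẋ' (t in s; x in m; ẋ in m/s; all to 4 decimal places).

phase 1: p=0.1038, T=0.322, ωT=0.955535, cosh=1.492334, sinh=1.107727; start (x,ẋ)=(-0.073400, 0.568000) → end (x,ẋ)=(0.051385, 0.265157)
phase 2: p=0.3454, T=0.344, ωT=1.020820, cosh=1.567885, sinh=1.207585; start (x,ẋ)=(0.051385, 0.265157) → end (x,ẋ)=(-0.007679, -0.637869)

1 0.3220 0.0514 0.2652
2 0.6660 -0.0077 -0.6379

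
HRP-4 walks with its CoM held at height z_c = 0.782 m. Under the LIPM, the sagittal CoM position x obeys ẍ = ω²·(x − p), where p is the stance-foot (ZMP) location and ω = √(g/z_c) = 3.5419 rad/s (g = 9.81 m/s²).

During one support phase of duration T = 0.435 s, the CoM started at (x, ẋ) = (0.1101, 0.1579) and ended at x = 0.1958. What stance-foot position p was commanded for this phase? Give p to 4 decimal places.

ωT = 3.5419·0.435 = 1.540727; cosh(ωT) = 2.441103, sinh(ωT) = 2.226877
x(T) = p + (x₀−p)·cosh(ωT) + (ẋ₀/ω)·sinh(ωT) ⇒ p·(1 − cosh) = x(T) − x₀·cosh − (ẋ₀/ω)·sinh
numerator   = 0.1958 − (0.1101)·2.441103 − (0.1579/3.5419)·2.226877 = -0.172241
denominator = 1 − 2.441103 = -1.441103
p = -0.172241 / -1.441103 = 0.1195

p = 0.1195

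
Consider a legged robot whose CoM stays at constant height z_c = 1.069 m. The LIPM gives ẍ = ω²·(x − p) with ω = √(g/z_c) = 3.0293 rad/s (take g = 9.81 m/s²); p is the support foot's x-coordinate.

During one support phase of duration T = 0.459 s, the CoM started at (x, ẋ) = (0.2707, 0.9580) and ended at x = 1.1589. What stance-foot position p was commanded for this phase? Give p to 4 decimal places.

p = 0.0125

ωT = 3.0293·0.459 = 1.390449; cosh(ωT) = 2.132808, sinh(ωT) = 1.883844
x(T) = p + (x₀−p)·cosh(ωT) + (ẋ₀/ω)·sinh(ωT) ⇒ p·(1 − cosh) = x(T) − x₀·cosh − (ẋ₀/ω)·sinh
numerator   = 1.1589 − (0.2707)·2.132808 − (0.9580/3.0293)·1.883844 = -0.014207
denominator = 1 − 2.132808 = -1.132808
p = -0.014207 / -1.132808 = 0.0125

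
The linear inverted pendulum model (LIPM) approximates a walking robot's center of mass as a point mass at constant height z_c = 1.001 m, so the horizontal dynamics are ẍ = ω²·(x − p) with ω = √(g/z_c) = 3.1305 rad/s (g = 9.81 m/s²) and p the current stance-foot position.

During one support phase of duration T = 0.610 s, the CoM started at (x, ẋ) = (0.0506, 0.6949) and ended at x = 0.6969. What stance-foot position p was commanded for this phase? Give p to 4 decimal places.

p = 0.0859

ωT = 3.1305·0.610 = 1.909605; cosh(ωT) = 3.449280, sinh(ωT) = 3.301141
x(T) = p + (x₀−p)·cosh(ωT) + (ẋ₀/ω)·sinh(ωT) ⇒ p·(1 − cosh) = x(T) − x₀·cosh − (ẋ₀/ω)·sinh
numerator   = 0.6969 − (0.0506)·3.449280 − (0.6949/3.1305)·3.301141 = -0.210412
denominator = 1 − 3.449280 = -2.449280
p = -0.210412 / -2.449280 = 0.0859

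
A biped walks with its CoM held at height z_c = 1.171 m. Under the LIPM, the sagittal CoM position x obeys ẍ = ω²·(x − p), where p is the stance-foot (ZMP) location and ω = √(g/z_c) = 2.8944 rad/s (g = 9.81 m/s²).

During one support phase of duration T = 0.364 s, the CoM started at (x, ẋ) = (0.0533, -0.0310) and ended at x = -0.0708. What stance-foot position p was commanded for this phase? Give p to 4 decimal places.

ωT = 2.8944·0.364 = 1.053562; cosh(ωT) = 1.608270, sinh(ωT) = 1.259577
x(T) = p + (x₀−p)·cosh(ωT) + (ẋ₀/ω)·sinh(ωT) ⇒ p·(1 − cosh) = x(T) − x₀·cosh − (ẋ₀/ω)·sinh
numerator   = -0.0708 − (0.0533)·1.608270 − (-0.0310/2.8944)·1.259577 = -0.143030
denominator = 1 − 1.608270 = -0.608270
p = -0.143030 / -0.608270 = 0.2351

p = 0.2351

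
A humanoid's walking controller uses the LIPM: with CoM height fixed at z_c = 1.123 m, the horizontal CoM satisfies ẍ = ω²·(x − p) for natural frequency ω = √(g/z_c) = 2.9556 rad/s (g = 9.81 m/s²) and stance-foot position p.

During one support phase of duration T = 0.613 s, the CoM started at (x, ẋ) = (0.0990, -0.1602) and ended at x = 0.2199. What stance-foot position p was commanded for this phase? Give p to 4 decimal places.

p = -0.0328

ωT = 2.9556·0.613 = 1.811783; cosh(ωT) = 3.142357, sinh(ωT) = 2.978994
x(T) = p + (x₀−p)·cosh(ωT) + (ẋ₀/ω)·sinh(ωT) ⇒ p·(1 − cosh) = x(T) − x₀·cosh − (ẋ₀/ω)·sinh
numerator   = 0.2199 − (0.0990)·3.142357 − (-0.1602/2.9556)·2.978994 = 0.070275
denominator = 1 − 3.142357 = -2.142357
p = 0.070275 / -2.142357 = -0.0328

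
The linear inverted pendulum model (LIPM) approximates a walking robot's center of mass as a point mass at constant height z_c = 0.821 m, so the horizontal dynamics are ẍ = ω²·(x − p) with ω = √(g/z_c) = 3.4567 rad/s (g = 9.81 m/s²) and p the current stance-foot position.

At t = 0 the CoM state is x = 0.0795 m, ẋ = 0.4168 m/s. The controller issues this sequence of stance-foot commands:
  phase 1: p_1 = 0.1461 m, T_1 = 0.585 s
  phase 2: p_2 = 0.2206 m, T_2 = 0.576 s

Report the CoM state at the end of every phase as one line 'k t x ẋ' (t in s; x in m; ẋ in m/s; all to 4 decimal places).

phase 1: p=0.1461, T=0.585, ωT=2.022169, cosh=3.843533, sinh=3.711165; start (x,ẋ)=(0.079500, 0.416800) → end (x,ẋ)=(0.337603, 0.747614)
phase 2: p=0.2206, T=0.576, ωT=1.991059, cosh=3.729919, sinh=3.593368; start (x,ẋ)=(0.337603, 0.747614) → end (x,ẋ)=(1.434186, 4.241862)

1 0.5850 0.3376 0.7476
2 1.1610 1.4342 4.2419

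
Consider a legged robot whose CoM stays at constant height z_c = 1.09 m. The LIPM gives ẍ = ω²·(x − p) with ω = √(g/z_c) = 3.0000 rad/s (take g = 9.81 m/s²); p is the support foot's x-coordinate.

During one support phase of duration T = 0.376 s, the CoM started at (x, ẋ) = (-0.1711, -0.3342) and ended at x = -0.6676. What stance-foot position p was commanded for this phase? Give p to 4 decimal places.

ωT = 3.0000·0.376 = 1.128000; cosh(ωT) = 1.706576, sinh(ωT) = 1.382896
x(T) = p + (x₀−p)·cosh(ωT) + (ẋ₀/ω)·sinh(ωT) ⇒ p·(1 − cosh) = x(T) − x₀·cosh − (ẋ₀/ω)·sinh
numerator   = -0.6676 − (-0.1711)·1.706576 − (-0.3342/3.0000)·1.382896 = -0.221550
denominator = 1 − 1.706576 = -0.706576
p = -0.221550 / -0.706576 = 0.3136

p = 0.3136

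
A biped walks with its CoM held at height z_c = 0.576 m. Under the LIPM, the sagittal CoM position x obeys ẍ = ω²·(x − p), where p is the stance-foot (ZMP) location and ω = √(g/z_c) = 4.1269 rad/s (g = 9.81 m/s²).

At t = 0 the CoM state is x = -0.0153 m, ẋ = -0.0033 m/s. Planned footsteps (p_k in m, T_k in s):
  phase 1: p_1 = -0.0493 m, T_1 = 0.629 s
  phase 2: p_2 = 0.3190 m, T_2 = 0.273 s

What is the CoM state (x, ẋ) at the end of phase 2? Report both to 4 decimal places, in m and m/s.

phase 1: p=-0.0493, T=0.629, ωT=2.595820, cosh=6.741082, sinh=6.666497; start (x,ẋ)=(-0.015300, -0.003300) → end (x,ẋ)=(0.174566, 0.913161)
phase 2: p=0.3190, T=0.273, ωT=1.126644, cosh=1.704702, sinh=1.380582; start (x,ẋ)=(0.174566, 0.913161) → end (x,ẋ)=(0.378265, 0.733751)

x = 0.3783, ẋ = 0.7338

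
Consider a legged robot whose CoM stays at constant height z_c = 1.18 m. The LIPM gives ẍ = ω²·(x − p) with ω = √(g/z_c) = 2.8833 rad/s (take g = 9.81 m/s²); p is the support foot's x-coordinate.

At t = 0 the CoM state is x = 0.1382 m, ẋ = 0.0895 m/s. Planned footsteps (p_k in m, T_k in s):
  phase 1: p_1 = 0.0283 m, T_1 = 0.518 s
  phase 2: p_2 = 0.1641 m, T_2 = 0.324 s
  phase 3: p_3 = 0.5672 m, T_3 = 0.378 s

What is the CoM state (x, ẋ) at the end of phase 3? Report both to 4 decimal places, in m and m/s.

phase 1: p=0.0283, T=0.518, ωT=1.493549, cosh=2.338723, sinh=2.114149; start (x,ẋ)=(0.138200, 0.089500) → end (x,ẋ)=(0.350951, 0.879236)
phase 2: p=0.1641, T=0.324, ωT=0.934189, cosh=1.469027, sinh=1.076122; start (x,ẋ)=(0.350951, 0.879236) → end (x,ẋ)=(0.766742, 1.871378)
phase 3: p=0.5672, T=0.378, ωT=1.089887, cosh=1.655097, sinh=1.318842; start (x,ẋ)=(0.766742, 1.871378) → end (x,ẋ)=(1.753444, 3.856095)

x = 1.7534, ẋ = 3.8561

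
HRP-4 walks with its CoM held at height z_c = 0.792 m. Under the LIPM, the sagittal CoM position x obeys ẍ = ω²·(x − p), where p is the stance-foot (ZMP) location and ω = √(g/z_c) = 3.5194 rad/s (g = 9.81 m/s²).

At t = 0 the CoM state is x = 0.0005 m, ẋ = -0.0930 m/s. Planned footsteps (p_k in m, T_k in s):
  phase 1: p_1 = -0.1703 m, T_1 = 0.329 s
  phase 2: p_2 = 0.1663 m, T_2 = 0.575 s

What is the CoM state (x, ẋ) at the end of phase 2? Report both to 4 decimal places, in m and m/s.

x = 0.6134, ẋ = 1.7011

phase 1: p=-0.1703, T=0.329, ωT=1.157883, cosh=1.748668, sinh=1.434518; start (x,ẋ)=(0.000500, -0.093000) → end (x,ẋ)=(0.090465, 0.699682)
phase 2: p=0.1663, T=0.575, ωT=2.023655, cosh=3.849050, sinh=3.716878; start (x,ẋ)=(0.090465, 0.699682) → end (x,ẋ)=(0.613351, 1.701105)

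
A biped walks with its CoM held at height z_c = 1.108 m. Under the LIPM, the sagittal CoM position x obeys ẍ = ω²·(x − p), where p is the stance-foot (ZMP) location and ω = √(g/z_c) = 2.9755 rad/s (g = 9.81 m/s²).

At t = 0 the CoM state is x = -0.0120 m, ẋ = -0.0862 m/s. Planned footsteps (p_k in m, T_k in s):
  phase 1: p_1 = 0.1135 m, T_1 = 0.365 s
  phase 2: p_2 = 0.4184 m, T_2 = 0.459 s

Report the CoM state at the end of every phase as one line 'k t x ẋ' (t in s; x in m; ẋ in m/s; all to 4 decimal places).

1 0.3650 -0.1316 -0.6324
2 0.8240 -1.1187 -4.3174

phase 1: p=0.1135, T=0.365, ωT=1.086057, cosh=1.650058, sinh=1.312513; start (x,ẋ)=(-0.012000, -0.086200) → end (x,ẋ)=(-0.131606, -0.632361)
phase 2: p=0.4184, T=0.459, ωT=1.365754, cosh=2.086933, sinh=1.831745; start (x,ẋ)=(-0.131606, -0.632361) → end (x,ẋ)=(-1.118712, -4.317422)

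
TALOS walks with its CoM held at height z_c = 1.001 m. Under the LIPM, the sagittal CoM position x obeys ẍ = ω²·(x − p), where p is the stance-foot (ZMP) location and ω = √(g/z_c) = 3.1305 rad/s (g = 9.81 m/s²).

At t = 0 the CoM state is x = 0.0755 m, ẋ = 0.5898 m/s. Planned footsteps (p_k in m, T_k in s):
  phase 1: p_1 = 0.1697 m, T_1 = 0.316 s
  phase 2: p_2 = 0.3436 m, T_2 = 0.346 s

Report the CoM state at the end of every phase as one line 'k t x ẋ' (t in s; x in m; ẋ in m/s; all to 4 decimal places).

phase 1: p=0.1697, T=0.316, ωT=0.989238, cosh=1.530522, sinh=1.158662; start (x,ẋ)=(0.075500, 0.589800) → end (x,ẋ)=(0.243822, 0.561020)
phase 2: p=0.3436, T=0.346, ωT=1.083153, cosh=1.646253, sinh=1.307726; start (x,ẋ)=(0.243822, 0.561020) → end (x,ẋ)=(0.413699, 0.515106)

1 0.3160 0.2438 0.5610
2 0.6620 0.4137 0.5151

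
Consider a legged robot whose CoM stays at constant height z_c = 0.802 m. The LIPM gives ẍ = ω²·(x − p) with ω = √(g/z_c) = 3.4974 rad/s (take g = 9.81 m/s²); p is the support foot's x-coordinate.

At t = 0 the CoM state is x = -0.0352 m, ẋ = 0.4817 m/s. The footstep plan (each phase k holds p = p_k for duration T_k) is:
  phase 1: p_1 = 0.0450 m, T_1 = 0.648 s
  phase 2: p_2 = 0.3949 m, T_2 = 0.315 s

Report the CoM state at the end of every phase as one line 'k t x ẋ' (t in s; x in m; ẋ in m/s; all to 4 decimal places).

phase 1: p=0.0450, T=0.648, ωT=2.266315, cosh=4.873747, sinh=4.770053; start (x,ẋ)=(-0.035200, 0.481700) → end (x,ẋ)=(0.311109, 1.009725)
phase 2: p=0.3949, T=0.315, ωT=1.101681, cosh=1.670766, sinh=1.338454; start (x,ẋ)=(0.311109, 1.009725) → end (x,ẋ)=(0.641326, 1.294779)

1 0.6480 0.3111 1.0097
2 0.9630 0.6413 1.2948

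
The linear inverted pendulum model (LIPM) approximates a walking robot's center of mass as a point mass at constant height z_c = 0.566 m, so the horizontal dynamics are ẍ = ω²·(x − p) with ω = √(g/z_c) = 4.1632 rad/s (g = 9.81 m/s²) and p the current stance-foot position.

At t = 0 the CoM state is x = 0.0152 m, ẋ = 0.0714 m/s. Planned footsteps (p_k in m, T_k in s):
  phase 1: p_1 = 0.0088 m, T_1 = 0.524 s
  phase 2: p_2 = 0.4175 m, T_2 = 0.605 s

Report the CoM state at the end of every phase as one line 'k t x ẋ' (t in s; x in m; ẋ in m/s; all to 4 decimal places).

phase 1: p=0.0088, T=0.524, ωT=2.181517, cosh=4.486302, sinh=4.373432; start (x,ẋ)=(0.015200, 0.071400) → end (x,ẋ)=(0.112518, 0.436850)
phase 2: p=0.4175, T=0.605, ωT=2.518736, cosh=6.246729, sinh=6.166168; start (x,ẋ)=(0.112518, 0.436850) → end (x,ẋ)=(-0.840617, -5.100311)

1 0.5240 0.1125 0.4368
2 1.1290 -0.8406 -5.1003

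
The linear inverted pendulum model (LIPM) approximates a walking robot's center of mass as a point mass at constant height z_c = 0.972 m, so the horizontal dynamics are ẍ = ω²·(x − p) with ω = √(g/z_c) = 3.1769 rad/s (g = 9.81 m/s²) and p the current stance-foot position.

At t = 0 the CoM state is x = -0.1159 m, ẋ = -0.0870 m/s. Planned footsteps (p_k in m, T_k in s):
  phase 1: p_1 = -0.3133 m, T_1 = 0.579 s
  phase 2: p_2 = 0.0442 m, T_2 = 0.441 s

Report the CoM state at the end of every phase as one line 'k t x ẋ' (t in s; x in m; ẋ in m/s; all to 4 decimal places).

1 0.5790 0.2395 1.6427
2 1.0200 1.4505 4.7194

phase 1: p=-0.3133, T=0.579, ωT=1.839425, cosh=3.225914, sinh=3.067005; start (x,ẋ)=(-0.115900, -0.087000) → end (x,ẋ)=(0.239505, 1.642726)
phase 2: p=0.0442, T=0.441, ωT=1.401013, cosh=2.152828, sinh=1.906481; start (x,ẋ)=(0.239505, 1.642726) → end (x,ẋ)=(1.450470, 4.719411)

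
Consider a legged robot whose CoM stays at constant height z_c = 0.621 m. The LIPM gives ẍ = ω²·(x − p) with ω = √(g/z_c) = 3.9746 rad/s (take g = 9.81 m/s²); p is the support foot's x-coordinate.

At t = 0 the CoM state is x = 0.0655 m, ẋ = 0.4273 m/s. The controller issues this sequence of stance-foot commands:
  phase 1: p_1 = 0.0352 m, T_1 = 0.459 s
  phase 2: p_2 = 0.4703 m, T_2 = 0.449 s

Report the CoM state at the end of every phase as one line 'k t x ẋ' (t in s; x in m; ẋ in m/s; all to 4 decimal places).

1 0.4590 0.4561 1.7224
2 0.9080 1.6811 5.1113

phase 1: p=0.0352, T=0.459, ωT=1.824341, cosh=3.180018, sinh=3.018694; start (x,ẋ)=(0.065500, 0.427300) → end (x,ẋ)=(0.456087, 1.722364)
phase 2: p=0.4703, T=0.449, ωT=1.784595, cosh=3.062517, sinh=2.894652; start (x,ẋ)=(0.456087, 1.722364) → end (x,ẋ)=(1.681150, 5.111250)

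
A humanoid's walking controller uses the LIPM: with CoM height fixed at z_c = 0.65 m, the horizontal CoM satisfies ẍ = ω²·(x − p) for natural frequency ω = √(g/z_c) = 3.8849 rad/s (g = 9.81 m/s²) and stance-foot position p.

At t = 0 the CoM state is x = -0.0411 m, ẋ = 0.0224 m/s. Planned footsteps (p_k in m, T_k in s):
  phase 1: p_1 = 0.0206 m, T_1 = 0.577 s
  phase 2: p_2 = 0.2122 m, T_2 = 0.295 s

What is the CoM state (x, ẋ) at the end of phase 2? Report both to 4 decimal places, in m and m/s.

x = -0.9485, ẋ = -4.2636

phase 1: p=0.0206, T=0.577, ωT=2.241587, cosh=4.757271, sinh=4.650982; start (x,ẋ)=(-0.041100, 0.022400) → end (x,ẋ)=(-0.246106, -1.008270)
phase 2: p=0.2122, T=0.295, ωT=1.146046, cosh=1.731810, sinh=1.413919; start (x,ẋ)=(-0.246106, -1.008270) → end (x,ẋ)=(-0.948462, -4.263578)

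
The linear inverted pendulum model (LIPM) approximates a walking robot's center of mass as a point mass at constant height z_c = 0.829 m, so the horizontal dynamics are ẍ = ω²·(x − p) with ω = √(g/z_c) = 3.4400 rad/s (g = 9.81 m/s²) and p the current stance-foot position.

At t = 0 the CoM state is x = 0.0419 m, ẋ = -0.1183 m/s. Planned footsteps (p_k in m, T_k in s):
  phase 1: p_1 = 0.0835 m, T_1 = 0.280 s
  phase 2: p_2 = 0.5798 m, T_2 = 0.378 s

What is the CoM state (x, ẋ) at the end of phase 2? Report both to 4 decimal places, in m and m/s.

phase 1: p=0.0835, T=0.280, ωT=0.963200, cosh=1.500868, sinh=1.119199; start (x,ẋ)=(0.041900, -0.118300) → end (x,ẋ)=(-0.017425, -0.337715)
phase 2: p=0.5798, T=0.378, ωT=1.300320, cosh=1.971458, sinh=1.699013; start (x,ẋ)=(-0.017425, -0.337715) → end (x,ẋ)=(-0.764401, -4.156334)

x = -0.7644, ẋ = -4.1563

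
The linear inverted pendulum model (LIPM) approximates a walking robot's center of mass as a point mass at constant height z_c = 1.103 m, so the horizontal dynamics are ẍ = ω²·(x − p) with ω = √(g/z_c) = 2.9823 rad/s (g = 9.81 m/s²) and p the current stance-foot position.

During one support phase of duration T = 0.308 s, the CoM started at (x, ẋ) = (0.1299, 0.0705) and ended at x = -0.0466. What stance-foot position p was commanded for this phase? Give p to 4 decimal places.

ωT = 2.9823·0.308 = 0.918548; cosh(ωT) = 1.452374, sinh(ωT) = 1.053276
x(T) = p + (x₀−p)·cosh(ωT) + (ẋ₀/ω)·sinh(ωT) ⇒ p·(1 − cosh) = x(T) − x₀·cosh − (ẋ₀/ω)·sinh
numerator   = -0.0466 − (0.1299)·1.452374 − (0.0705/2.9823)·1.053276 = -0.260162
denominator = 1 − 1.452374 = -0.452374
p = -0.260162 / -0.452374 = 0.5751

p = 0.5751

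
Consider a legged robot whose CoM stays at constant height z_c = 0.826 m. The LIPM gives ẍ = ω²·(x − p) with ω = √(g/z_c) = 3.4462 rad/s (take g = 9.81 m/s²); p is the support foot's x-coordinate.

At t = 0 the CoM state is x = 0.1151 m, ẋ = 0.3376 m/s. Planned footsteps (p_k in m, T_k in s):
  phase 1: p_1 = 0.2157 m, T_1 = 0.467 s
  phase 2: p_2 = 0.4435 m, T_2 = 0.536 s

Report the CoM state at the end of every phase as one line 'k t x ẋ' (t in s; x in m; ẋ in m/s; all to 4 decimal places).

1 0.4670 0.1893 0.0457
2 1.0030 -0.3417 -2.5607

phase 1: p=0.2157, T=0.467, ωT=1.609375, cosh=2.599850, sinh=2.399837; start (x,ẋ)=(0.115100, 0.337600) → end (x,ẋ)=(0.189250, 0.045715)
phase 2: p=0.4435, T=0.536, ωT=1.847163, cosh=3.249744, sinh=3.092060; start (x,ẋ)=(0.189250, 0.045715) → end (x,ẋ)=(-0.341729, -2.560686)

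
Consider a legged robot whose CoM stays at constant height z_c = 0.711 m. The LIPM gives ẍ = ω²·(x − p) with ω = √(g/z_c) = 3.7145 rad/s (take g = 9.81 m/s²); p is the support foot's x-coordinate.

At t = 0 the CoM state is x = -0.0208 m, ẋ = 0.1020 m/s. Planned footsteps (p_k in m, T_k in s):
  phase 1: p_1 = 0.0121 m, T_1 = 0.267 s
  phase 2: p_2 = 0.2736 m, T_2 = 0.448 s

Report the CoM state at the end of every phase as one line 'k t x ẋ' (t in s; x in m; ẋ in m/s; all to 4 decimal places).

1 0.2670 -0.0064 0.0143
2 0.7150 -0.4825 -2.6088

phase 1: p=0.0121, T=0.267, ωT=0.991772, cosh=1.533463, sinh=1.162544; start (x,ẋ)=(-0.020800, 0.102000) → end (x,ẋ)=(-0.006428, 0.014342)
phase 2: p=0.2736, T=0.448, ωT=1.664096, cosh=2.735129, sinh=2.545768; start (x,ẋ)=(-0.006428, 0.014342) → end (x,ẋ)=(-0.482482, -2.608784)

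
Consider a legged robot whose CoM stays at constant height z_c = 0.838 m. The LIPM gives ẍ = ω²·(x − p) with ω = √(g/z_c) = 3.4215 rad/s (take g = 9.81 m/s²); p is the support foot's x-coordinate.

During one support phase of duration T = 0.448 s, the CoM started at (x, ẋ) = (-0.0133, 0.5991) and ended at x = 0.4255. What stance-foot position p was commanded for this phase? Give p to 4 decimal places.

p = -0.0500

ωT = 3.4215·0.448 = 1.532832; cosh(ωT) = 2.423599, sinh(ωT) = 2.207675
x(T) = p + (x₀−p)·cosh(ωT) + (ẋ₀/ω)·sinh(ωT) ⇒ p·(1 − cosh) = x(T) − x₀·cosh − (ẋ₀/ω)·sinh
numerator   = 0.4255 − (-0.0133)·2.423599 − (0.5991/3.4215)·2.207675 = 0.071173
denominator = 1 − 2.423599 = -1.423599
p = 0.071173 / -1.423599 = -0.0500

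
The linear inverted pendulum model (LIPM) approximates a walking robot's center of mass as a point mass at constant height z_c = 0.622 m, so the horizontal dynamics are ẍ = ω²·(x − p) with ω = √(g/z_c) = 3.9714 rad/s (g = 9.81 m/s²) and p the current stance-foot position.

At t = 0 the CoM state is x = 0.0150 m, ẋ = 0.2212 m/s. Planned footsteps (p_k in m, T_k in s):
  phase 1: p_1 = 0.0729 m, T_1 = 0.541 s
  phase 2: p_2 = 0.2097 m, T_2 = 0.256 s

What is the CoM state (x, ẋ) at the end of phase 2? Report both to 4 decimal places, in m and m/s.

phase 1: p=0.0729, T=0.541, ωT=2.148527, cosh=4.344441, sinh=4.227785; start (x,ẋ)=(0.015000, 0.221200) → end (x,ẋ)=(0.056837, -0.011164)
phase 2: p=0.2097, T=0.256, ωT=1.016678, cosh=1.562897, sinh=1.201102; start (x,ẋ)=(0.056837, -0.011164) → end (x,ẋ)=(-0.032585, -0.746613)

x = -0.0326, ẋ = -0.7466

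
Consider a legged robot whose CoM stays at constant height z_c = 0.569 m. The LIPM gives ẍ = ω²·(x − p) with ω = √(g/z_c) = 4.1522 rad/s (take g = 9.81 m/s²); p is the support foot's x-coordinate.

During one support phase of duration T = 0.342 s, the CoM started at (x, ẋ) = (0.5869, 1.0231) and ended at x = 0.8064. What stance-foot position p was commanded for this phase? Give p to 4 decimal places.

ωT = 4.1522·0.342 = 1.420052; cosh(ωT) = 2.189519, sinh(ωT) = 1.947818
x(T) = p + (x₀−p)·cosh(ωT) + (ẋ₀/ω)·sinh(ωT) ⇒ p·(1 − cosh) = x(T) − x₀·cosh − (ẋ₀/ω)·sinh
numerator   = 0.8064 − (0.5869)·2.189519 − (1.0231/4.1522)·1.947818 = -0.958570
denominator = 1 − 2.189519 = -1.189519
p = -0.958570 / -1.189519 = 0.8058

p = 0.8058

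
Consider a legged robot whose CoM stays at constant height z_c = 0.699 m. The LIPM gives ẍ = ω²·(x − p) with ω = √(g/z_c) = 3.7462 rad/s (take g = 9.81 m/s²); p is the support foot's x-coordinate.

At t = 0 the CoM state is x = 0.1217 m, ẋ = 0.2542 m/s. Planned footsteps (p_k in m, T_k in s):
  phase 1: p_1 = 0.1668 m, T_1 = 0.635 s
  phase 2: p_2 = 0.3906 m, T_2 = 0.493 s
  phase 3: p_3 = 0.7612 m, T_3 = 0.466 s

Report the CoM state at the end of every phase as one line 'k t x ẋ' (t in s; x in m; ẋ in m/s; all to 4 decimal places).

1 0.6350 0.2844 0.4796
2 1.1280 0.4412 0.3279
3 1.5940 0.0596 -2.3621

phase 1: p=0.1668, T=0.635, ωT=2.378837, cosh=5.442501, sinh=5.349843; start (x,ẋ)=(0.121700, 0.254200) → end (x,ẋ)=(0.284359, 0.479608)
phase 2: p=0.3906, T=0.493, ωT=1.846877, cosh=3.248858, sinh=3.091129; start (x,ẋ)=(0.284359, 0.479608) → end (x,ẋ)=(0.441181, 0.327911)
phase 3: p=0.7612, T=0.466, ωT=1.745729, cosh=2.952298, sinh=2.777780; start (x,ẋ)=(0.441181, 0.327911) → end (x,ẋ)=(0.059553, -2.362064)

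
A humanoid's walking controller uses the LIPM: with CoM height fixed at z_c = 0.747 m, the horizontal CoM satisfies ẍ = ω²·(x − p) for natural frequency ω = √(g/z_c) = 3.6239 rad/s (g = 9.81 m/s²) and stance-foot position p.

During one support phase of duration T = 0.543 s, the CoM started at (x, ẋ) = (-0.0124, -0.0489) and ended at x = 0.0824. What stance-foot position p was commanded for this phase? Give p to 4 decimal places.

p = -0.0661

ωT = 3.6239·0.543 = 1.967778; cosh(ωT) = 3.647263, sinh(ωT) = 3.507496
x(T) = p + (x₀−p)·cosh(ωT) + (ẋ₀/ω)·sinh(ωT) ⇒ p·(1 − cosh) = x(T) − x₀·cosh − (ẋ₀/ω)·sinh
numerator   = 0.0824 − (-0.0124)·3.647263 − (-0.0489/3.6239)·3.507496 = 0.174955
denominator = 1 − 3.647263 = -2.647263
p = 0.174955 / -2.647263 = -0.0661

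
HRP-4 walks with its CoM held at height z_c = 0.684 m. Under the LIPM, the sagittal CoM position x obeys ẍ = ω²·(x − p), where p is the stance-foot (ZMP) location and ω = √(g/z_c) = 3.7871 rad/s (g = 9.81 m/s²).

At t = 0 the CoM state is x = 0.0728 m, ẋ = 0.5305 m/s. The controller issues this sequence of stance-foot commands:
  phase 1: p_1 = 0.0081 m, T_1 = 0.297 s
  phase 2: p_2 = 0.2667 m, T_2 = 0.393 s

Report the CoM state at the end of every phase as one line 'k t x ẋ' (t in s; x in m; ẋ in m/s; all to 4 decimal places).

1 0.2970 0.3112 1.2405
2 0.6900 1.0587 3.2415

phase 1: p=0.0081, T=0.297, ωT=1.124769, cosh=1.702116, sinh=1.377388; start (x,ẋ)=(0.072800, 0.530500) → end (x,ẋ)=(0.311173, 1.240468)
phase 2: p=0.2667, T=0.393, ωT=1.488330, cosh=2.327721, sinh=2.101972; start (x,ẋ)=(0.311173, 1.240468) → end (x,ẋ)=(1.058722, 3.241481)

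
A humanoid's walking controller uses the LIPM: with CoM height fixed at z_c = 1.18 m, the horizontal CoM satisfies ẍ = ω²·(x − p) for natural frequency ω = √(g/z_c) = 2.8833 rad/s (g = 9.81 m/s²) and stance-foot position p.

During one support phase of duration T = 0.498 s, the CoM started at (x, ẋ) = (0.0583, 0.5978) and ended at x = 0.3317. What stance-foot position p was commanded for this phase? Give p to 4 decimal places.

ωT = 2.8833·0.498 = 1.435883; cosh(ωT) = 2.220631, sinh(ωT) = 1.982726
x(T) = p + (x₀−p)·cosh(ωT) + (ẋ₀/ω)·sinh(ωT) ⇒ p·(1 − cosh) = x(T) − x₀·cosh − (ẋ₀/ω)·sinh
numerator   = 0.3317 − (0.0583)·2.220631 − (0.5978/2.8833)·1.982726 = -0.208845
denominator = 1 − 2.220631 = -1.220631
p = -0.208845 / -1.220631 = 0.1711

p = 0.1711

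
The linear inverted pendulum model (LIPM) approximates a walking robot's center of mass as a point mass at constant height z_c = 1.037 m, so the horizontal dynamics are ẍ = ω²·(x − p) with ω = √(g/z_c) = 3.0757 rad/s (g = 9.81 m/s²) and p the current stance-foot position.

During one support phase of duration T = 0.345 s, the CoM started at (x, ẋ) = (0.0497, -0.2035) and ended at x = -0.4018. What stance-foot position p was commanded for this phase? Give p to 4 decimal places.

p = 0.6443

ωT = 3.0757·0.345 = 1.061116; cosh(ωT) = 1.617832, sinh(ωT) = 1.271763
x(T) = p + (x₀−p)·cosh(ωT) + (ẋ₀/ω)·sinh(ωT) ⇒ p·(1 − cosh) = x(T) − x₀·cosh − (ẋ₀/ω)·sinh
numerator   = -0.4018 − (0.0497)·1.617832 − (-0.2035/3.0757)·1.271763 = -0.398062
denominator = 1 − 1.617832 = -0.617832
p = -0.398062 / -0.617832 = 0.6443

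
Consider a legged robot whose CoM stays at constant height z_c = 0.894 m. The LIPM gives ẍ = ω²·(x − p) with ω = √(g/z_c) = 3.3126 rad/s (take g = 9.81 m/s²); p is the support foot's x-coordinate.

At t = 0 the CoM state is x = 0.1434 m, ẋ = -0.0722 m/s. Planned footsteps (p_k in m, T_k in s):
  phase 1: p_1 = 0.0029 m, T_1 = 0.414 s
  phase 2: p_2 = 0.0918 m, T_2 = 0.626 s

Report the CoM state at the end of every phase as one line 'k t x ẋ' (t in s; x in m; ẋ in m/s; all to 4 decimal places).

1 0.4140 0.2574 0.7066
2 1.0400 1.5957 5.0018

phase 1: p=0.0029, T=0.414, ωT=1.371416, cosh=2.097338, sinh=1.843591; start (x,ẋ)=(0.143400, -0.072200) → end (x,ẋ)=(0.257394, 0.706617)
phase 2: p=0.0918, T=0.626, ωT=2.073688, cosh=4.039911, sinh=3.914190; start (x,ẋ)=(0.257394, 0.706617) → end (x,ẋ)=(1.595727, 5.001783)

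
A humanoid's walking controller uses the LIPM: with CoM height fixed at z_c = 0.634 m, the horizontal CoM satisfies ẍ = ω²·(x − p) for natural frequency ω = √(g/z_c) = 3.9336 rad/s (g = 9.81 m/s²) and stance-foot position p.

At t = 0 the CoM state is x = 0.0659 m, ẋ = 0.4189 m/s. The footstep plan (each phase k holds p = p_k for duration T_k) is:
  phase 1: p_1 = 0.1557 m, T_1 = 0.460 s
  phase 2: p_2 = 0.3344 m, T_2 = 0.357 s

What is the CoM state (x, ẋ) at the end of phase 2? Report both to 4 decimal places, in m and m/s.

phase 1: p=0.1557, T=0.460, ωT=1.809456, cosh=3.135434, sinh=2.971691; start (x,ẋ)=(0.065900, 0.418900) → end (x,ẋ)=(0.190602, 0.263721)
phase 2: p=0.3344, T=0.357, ωT=1.404295, cosh=2.159098, sinh=1.913558; start (x,ẋ)=(0.190602, 0.263721) → end (x,ẋ)=(0.152216, -0.512995)

x = 0.1522, ẋ = -0.5130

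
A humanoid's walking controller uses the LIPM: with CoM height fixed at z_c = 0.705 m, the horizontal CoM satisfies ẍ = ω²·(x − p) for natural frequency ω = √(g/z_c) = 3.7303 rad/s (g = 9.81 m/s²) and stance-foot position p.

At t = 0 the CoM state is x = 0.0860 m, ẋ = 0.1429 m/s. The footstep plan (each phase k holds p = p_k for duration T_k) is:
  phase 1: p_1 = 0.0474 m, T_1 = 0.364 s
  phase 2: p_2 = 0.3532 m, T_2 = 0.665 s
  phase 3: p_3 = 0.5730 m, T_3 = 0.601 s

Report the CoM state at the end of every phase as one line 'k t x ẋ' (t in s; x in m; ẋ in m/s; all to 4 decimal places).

1 0.3640 0.1969 0.5575
2 1.0290 0.2998 -0.1039
3 1.6300 -0.8568 -5.2363

phase 1: p=0.0474, T=0.364, ωT=1.357829, cosh=2.072482, sinh=1.815263; start (x,ẋ)=(0.086000, 0.142900) → end (x,ẋ)=(0.196937, 0.557537)
phase 2: p=0.3532, T=0.665, ωT=2.480650, cosh=6.016356, sinh=5.932667; start (x,ẋ)=(0.196937, 0.557537) → end (x,ẋ)=(0.299770, -0.103866)
phase 3: p=0.5730, T=0.601, ωT=2.241910, cosh=4.758774, sinh=4.652519; start (x,ẋ)=(0.299770, -0.103866) → end (x,ẋ)=(-0.856782, -5.236254)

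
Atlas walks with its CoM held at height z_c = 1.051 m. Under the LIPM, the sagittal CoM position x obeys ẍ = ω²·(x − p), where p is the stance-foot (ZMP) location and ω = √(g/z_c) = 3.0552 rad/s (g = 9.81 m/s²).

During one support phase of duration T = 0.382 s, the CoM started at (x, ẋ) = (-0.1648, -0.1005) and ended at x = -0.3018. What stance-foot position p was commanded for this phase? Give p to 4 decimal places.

p = -0.0476

ωT = 3.0552·0.382 = 1.167086; cosh(ωT) = 1.761946, sinh(ωT) = 1.450673
x(T) = p + (x₀−p)·cosh(ωT) + (ẋ₀/ω)·sinh(ωT) ⇒ p·(1 − cosh) = x(T) − x₀·cosh − (ẋ₀/ω)·sinh
numerator   = -0.3018 − (-0.1648)·1.761946 − (-0.1005/3.0552)·1.450673 = 0.036288
denominator = 1 − 1.761946 = -0.761946
p = 0.036288 / -0.761946 = -0.0476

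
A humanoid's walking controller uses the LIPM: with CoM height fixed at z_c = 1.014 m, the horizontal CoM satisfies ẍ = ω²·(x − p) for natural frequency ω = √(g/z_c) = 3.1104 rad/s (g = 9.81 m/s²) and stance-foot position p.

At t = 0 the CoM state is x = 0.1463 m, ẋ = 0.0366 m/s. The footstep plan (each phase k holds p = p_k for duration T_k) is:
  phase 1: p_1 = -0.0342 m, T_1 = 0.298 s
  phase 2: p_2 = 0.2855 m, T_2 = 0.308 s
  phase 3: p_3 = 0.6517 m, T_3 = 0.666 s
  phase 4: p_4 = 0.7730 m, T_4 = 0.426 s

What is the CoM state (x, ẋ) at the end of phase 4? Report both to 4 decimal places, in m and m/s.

phase 1: p=-0.0342, T=0.298, ωT=0.926899, cosh=1.461221, sinh=1.065442; start (x,ẋ)=(0.146300, 0.036600) → end (x,ẋ)=(0.242087, 0.651649)
phase 2: p=0.2855, T=0.308, ωT=0.958003, cosh=1.495072, sinh=1.111414; start (x,ẋ)=(0.242087, 0.651649) → end (x,ẋ)=(0.453443, 0.824187)
phase 3: p=0.6517, T=0.666, ωT=2.071526, cosh=4.031461, sinh=3.905468; start (x,ẋ)=(0.453443, 0.824187) → end (x,ẋ)=(0.887298, 0.914341)
phase 4: p=0.7730, T=0.426, ωT=1.325030, cosh=2.014047, sinh=1.748252; start (x,ẋ)=(0.887298, 0.914341) → end (x,ẋ)=(1.517122, 2.463051)

x = 1.5171, ẋ = 2.4631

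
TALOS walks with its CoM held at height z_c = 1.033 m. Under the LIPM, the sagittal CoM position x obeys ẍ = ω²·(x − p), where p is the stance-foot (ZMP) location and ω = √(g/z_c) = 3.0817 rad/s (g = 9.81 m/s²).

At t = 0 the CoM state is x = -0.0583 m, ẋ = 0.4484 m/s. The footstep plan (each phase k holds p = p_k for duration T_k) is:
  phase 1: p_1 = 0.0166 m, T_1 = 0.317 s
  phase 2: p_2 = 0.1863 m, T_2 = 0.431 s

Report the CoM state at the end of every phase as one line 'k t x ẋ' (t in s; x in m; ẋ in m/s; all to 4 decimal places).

1 0.3170 0.0689 0.4168
2 0.7480 0.1865 0.2069

phase 1: p=0.0166, T=0.317, ωT=0.976899, cosh=1.516342, sinh=1.139865; start (x,ẋ)=(-0.058300, 0.448400) → end (x,ẋ)=(0.068881, 0.416825)
phase 2: p=0.1863, T=0.431, ωT=1.328213, cosh=2.019621, sinh=1.754671; start (x,ẋ)=(0.068881, 0.416825) → end (x,ẋ)=(0.186491, 0.206900)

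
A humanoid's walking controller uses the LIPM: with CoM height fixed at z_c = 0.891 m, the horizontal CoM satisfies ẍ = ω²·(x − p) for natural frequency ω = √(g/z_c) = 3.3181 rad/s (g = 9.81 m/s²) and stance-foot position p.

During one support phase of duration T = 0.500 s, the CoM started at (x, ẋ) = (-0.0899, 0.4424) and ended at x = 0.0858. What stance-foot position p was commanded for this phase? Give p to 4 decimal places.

ωT = 3.3181·0.500 = 1.659050; cosh(ωT) = 2.722318, sinh(ωT) = 2.531999
x(T) = p + (x₀−p)·cosh(ωT) + (ẋ₀/ω)·sinh(ωT) ⇒ p·(1 − cosh) = x(T) − x₀·cosh − (ẋ₀/ω)·sinh
numerator   = 0.0858 − (-0.0899)·2.722318 − (0.4424/3.3181)·2.531999 = -0.007053
denominator = 1 − 2.722318 = -1.722318
p = -0.007053 / -1.722318 = 0.0041

p = 0.0041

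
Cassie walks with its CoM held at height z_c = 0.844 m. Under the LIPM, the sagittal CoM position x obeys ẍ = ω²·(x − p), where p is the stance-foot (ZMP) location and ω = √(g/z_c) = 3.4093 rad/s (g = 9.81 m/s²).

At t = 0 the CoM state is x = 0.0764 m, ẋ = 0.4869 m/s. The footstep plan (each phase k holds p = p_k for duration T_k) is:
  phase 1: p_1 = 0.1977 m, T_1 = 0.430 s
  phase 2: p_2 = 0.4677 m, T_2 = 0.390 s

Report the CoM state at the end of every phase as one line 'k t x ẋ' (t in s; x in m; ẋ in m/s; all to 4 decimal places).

1 0.4300 0.2138 0.2628
2 0.8200 0.0898 -0.9898

phase 1: p=0.1977, T=0.430, ωT=1.465999, cosh=2.281358, sinh=2.050511; start (x,ẋ)=(0.076400, 0.486900) → end (x,ẋ)=(0.213815, 0.262808)
phase 2: p=0.4677, T=0.390, ωT=1.329627, cosh=2.022105, sinh=1.757529; start (x,ẋ)=(0.213815, 0.262808) → end (x,ẋ)=(0.089799, -0.989836)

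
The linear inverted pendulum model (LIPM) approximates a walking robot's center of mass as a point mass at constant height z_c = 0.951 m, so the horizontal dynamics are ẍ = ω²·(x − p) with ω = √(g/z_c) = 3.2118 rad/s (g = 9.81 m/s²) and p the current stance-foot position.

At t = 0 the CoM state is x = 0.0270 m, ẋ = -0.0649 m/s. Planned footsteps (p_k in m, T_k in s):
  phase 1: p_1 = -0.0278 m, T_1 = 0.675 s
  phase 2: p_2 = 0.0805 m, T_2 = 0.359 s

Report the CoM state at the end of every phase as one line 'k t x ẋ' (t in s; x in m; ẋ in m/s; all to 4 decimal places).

1 0.6750 0.1277 0.4718
2 1.0340 0.3721 1.0378

phase 1: p=-0.0278, T=0.675, ωT=2.167965, cosh=4.427445, sinh=4.313034; start (x,ẋ)=(0.027000, -0.064900) → end (x,ẋ)=(0.127672, 0.471782)
phase 2: p=0.0805, T=0.359, ωT=1.153036, cosh=1.741737, sinh=1.426060; start (x,ẋ)=(0.127672, 0.471782) → end (x,ẋ)=(0.372135, 1.037775)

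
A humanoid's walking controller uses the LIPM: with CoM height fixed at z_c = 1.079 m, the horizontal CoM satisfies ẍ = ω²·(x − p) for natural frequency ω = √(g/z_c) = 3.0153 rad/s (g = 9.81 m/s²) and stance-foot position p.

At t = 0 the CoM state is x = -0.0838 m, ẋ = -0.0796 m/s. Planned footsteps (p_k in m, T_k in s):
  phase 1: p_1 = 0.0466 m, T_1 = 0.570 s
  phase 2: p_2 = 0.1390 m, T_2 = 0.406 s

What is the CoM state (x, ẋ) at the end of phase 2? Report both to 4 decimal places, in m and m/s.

x = -1.5218, ẋ = -4.9094

phase 1: p=0.0466, T=0.570, ωT=1.718721, cosh=2.878343, sinh=2.699048; start (x,ẋ)=(-0.083800, -0.079600) → end (x,ẋ)=(-0.399987, -1.290368)
phase 2: p=0.1390, T=0.406, ωT=1.224212, cosh=1.847737, sinh=1.553747; start (x,ẋ)=(-0.399987, -1.290368) → end (x,ẋ)=(-1.521818, -4.909424)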